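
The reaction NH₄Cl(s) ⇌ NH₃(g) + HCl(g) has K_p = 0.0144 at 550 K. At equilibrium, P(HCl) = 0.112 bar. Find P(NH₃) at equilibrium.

(NH₄Cl is a pure solid — omitted from K_p.)
At equilibrium, K_p = P(NH₃)·P(HCl) = 0.0144.
(P(NH₃))·(0.112) = 0.0144
P(NH₃) = 0.129 bar

P(NH₃) = 0.129 bar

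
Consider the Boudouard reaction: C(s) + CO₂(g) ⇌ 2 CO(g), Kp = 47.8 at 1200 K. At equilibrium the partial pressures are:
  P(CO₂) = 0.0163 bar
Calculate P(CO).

P(CO) = 0.883 bar

(C is a pure solid — omitted from Kp.)
At equilibrium, Kp = P(CO)² / P(CO₂) = 47.8.
(P(CO))² / (0.0163) = 47.8
P(CO)² = 0.779 ⇒ P(CO) = 0.883 bar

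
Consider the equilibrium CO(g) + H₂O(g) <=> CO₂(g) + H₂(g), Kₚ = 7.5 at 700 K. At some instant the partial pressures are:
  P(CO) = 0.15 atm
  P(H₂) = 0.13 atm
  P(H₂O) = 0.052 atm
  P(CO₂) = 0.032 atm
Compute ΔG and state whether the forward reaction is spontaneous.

Qₚ = P(CO₂)·P(H₂) / (P(CO)·P(H₂O)) = (0.032)·(0.13) / ((0.15)·(0.052)) = 0.533
ΔG = RT ln(Qₚ/Kₚ) = (8.314 J mol⁻¹ K⁻¹)(700 K) × ln(0.533/7.5)
   = (5.820 kJ/mol)(-2.644) = -15.4 kJ/mol
ΔG < 0, so the forward reaction is spontaneous (proceeds forward).

ΔG = -15.4 kJ/mol; the forward reaction is spontaneous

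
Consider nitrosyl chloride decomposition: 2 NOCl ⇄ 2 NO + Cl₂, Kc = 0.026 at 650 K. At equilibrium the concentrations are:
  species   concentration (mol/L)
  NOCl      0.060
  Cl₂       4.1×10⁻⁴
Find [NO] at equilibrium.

At equilibrium, Kc = [NO]²·[Cl₂] / [NOCl]² = 0.026.
([NO])²·(4.1×10⁻⁴) / (0.060)² = 0.026
[NO]² = 0.228 ⇒ [NO] = 0.48 mol/L

[NO] = 0.48 mol/L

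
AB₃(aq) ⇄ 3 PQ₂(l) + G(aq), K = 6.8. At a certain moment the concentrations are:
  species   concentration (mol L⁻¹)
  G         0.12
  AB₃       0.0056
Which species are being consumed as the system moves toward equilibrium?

(PQ₂ is a pure liquid — omitted from Q.)
Q = [G] / [AB₃] = (0.12) / (0.0056) = 21
Q = 21 > K = 6.8: net reverse reaction.

PQ₂, G (products)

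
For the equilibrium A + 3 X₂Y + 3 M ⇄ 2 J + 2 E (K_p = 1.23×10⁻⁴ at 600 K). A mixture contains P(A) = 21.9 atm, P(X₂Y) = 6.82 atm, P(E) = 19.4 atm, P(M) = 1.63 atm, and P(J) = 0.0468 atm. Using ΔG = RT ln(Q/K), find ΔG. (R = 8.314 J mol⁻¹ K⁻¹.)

ΔG = -7.49 kJ/mol

Q_p = P(J)²·P(E)² / (P(A)·P(X₂Y)³·P(M)³) = (0.0468)²·(19.4)² / ((21.9)·(6.82)³·(1.63)³) = 2.74×10⁻⁵
ΔG = RT ln(Q_p/K_p) = (8.314 J mol⁻¹ K⁻¹)(600 K) × ln(2.74×10⁻⁵/1.23×10⁻⁴)
   = (4.988 kJ/mol)(-1.502) = -7.49 kJ/mol
ΔG < 0, so the forward reaction is spontaneous (proceeds forward).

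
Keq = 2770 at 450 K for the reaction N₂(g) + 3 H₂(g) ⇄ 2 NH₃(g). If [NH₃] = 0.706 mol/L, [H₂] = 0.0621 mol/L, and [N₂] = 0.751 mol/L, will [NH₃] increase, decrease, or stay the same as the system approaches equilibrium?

Q = [NH₃]² / ([N₂]·[H₂]³) = (0.706)² / ((0.751)·(0.0621)³) = 2770
Q = 2770 = Keq; the system is at equilibrium.

stay the same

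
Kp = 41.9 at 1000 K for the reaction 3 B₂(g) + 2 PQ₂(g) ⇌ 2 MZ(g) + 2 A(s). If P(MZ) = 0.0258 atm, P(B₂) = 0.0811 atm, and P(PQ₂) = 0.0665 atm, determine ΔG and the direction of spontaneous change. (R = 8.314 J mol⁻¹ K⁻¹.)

(A is a pure solid — omitted from Qp.)
Qp = P(MZ)² / (P(B₂)³·P(PQ₂)²) = (0.0258)² / ((0.0811)³·(0.0665)²) = 282
ΔG = RT ln(Qp/Kp) = (8.314 J mol⁻¹ K⁻¹)(1000 K) × ln(282/41.9)
   = (8.314 kJ/mol)(1.907) = 15.9 kJ/mol
ΔG > 0, so the forward reaction is non-spontaneous (proceeds in reverse).

ΔG = 15.9 kJ/mol; the forward reaction is non-spontaneous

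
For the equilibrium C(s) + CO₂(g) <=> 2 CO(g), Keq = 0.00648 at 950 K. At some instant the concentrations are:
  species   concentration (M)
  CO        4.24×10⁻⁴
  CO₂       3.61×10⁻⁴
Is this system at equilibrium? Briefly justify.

(C is a pure solid — omitted from Q.)
Q = [CO]² / [CO₂] = (4.24×10⁻⁴)² / (3.61×10⁻⁴) = 4.98×10⁻⁴
Q = 4.98×10⁻⁴ < Keq = 0.00648: net forward reaction.

no; Q < K, reaction proceeds forward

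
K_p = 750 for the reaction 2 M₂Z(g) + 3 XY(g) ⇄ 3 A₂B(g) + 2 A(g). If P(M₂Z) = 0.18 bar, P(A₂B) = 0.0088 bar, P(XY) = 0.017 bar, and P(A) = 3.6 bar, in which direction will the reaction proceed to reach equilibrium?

Q_p = P(A₂B)³·P(A)² / (P(M₂Z)²·P(XY)³) = (0.0088)³·(3.6)² / ((0.18)²·(0.017)³) = 55
Q_p = 55 < K_p = 750, so the forward reaction proceeds.

toward products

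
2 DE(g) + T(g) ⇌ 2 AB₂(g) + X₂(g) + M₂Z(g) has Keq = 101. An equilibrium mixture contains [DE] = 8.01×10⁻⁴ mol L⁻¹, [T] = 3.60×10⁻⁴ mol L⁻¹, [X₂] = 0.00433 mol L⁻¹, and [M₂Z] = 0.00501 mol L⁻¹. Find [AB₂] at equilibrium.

[AB₂] = 0.0328 mol L⁻¹

At equilibrium, Keq = [AB₂]²·[X₂]·[M₂Z] / ([DE]²·[T]) = 101.
([AB₂])²·(0.00433)·(0.00501) / ((8.01×10⁻⁴)²·(3.60×10⁻⁴)) = 101
[AB₂]² = 0.00108 ⇒ [AB₂] = 0.0328 mol L⁻¹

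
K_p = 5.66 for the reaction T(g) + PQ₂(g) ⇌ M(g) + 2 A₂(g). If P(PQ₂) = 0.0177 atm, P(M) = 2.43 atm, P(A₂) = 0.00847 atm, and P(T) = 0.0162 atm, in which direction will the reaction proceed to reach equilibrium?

toward products

Q_p = P(M)·P(A₂)² / (P(T)·P(PQ₂)) = (2.43)·(0.00847)² / ((0.0162)·(0.0177)) = 0.608
Q_p = 0.608 < K_p = 5.66, so the forward reaction proceeds.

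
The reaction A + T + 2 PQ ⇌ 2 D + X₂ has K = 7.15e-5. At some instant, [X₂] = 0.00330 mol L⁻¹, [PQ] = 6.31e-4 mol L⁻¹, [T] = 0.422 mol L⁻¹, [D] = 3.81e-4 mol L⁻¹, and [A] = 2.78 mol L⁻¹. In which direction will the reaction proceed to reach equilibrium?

to the left

Q = [D]²·[X₂] / ([A]·[T]·[PQ]²) = (3.81e-4)²·(0.00330) / ((2.78)·(0.422)·(6.31e-4)²) = 0.00103
Q = 0.00103 > K = 7.15e-5, so the reverse reaction proceeds.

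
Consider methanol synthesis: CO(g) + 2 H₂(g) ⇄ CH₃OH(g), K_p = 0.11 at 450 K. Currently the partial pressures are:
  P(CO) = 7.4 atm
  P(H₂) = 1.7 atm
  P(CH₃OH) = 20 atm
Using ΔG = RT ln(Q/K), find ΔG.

Q_p = P(CH₃OH) / (P(CO)·P(H₂)²) = (20) / ((7.4)·(1.7)²) = 0.935
ΔG = RT ln(Q_p/K_p) = (8.314 J mol⁻¹ K⁻¹)(450 K) × ln(0.935/0.11)
   = (3.741 kJ/mol)(2.140) = 8.01 kJ/mol
ΔG > 0, so the forward reaction is non-spontaneous (proceeds in reverse).

ΔG = 8.01 kJ/mol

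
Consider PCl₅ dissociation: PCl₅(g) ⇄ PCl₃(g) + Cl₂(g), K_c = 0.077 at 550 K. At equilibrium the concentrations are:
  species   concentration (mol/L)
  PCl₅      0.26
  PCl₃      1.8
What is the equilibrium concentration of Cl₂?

[Cl₂] = 0.011 mol/L

At equilibrium, K_c = [PCl₃]·[Cl₂] / [PCl₅] = 0.077.
(1.8)·([Cl₂]) / (0.26) = 0.077
[Cl₂] = 0.0111 = 0.011 mol/L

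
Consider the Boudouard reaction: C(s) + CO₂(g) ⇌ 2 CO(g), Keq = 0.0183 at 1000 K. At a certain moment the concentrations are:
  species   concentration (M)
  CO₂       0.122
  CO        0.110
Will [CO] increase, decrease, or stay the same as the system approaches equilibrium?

(C is a pure solid — omitted from Q.)
Q = [CO]² / [CO₂] = (0.110)² / (0.122) = 0.0992
Q = 0.0992 > Keq = 0.0183: net reverse reaction.
CO is a product, so it decreases.

decrease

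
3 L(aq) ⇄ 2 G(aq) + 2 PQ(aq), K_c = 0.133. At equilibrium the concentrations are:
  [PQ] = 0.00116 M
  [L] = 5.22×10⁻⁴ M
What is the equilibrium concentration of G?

At equilibrium, K_c = [G]²·[PQ]² / [L]³ = 0.133.
([G])²·(0.00116)² / (5.22×10⁻⁴)³ = 0.133
[G]² = 1.41×10⁻⁵ ⇒ [G] = 0.00375 M

[G] = 0.00375 M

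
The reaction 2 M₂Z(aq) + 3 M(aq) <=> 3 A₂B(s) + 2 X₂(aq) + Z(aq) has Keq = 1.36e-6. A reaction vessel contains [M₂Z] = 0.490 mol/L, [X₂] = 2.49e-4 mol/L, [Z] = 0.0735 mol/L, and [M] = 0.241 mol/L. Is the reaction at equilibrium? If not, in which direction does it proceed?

neither direction; the system is at equilibrium

(A₂B is a pure solid — omitted from Q.)
Q = [X₂]²·[Z] / ([M₂Z]²·[M]³) = (2.49e-4)²·(0.0735) / ((0.490)²·(0.241)³) = 1.36e-6
Q = 1.36e-6 = Keq, so the system is already at equilibrium.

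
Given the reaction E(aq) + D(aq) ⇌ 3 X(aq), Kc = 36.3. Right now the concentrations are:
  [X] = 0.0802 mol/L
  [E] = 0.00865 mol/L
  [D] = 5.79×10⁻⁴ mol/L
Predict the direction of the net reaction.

to the left

Qc = [X]³ / ([E]·[D]) = (0.0802)³ / ((0.00865)·(5.79×10⁻⁴)) = 103
Qc = 103 > Kc = 36.3, so the reverse reaction proceeds.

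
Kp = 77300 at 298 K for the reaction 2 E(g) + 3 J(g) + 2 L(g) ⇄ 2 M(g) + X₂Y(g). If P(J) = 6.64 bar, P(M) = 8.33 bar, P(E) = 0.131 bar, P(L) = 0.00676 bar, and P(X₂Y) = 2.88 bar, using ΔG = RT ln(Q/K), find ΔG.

ΔG = 6.00 kJ/mol

Qp = P(M)²·P(X₂Y) / (P(E)²·P(J)³·P(L)²) = (8.33)²·(2.88) / ((0.131)²·(6.64)³·(0.00676)²) = 8.70×10⁵
ΔG = RT ln(Qp/Kp) = (8.314 J mol⁻¹ K⁻¹)(298 K) × ln(8.70×10⁵/77300)
   = (2.478 kJ/mol)(2.421) = 6.00 kJ/mol
ΔG > 0, so the forward reaction is non-spontaneous (proceeds in reverse).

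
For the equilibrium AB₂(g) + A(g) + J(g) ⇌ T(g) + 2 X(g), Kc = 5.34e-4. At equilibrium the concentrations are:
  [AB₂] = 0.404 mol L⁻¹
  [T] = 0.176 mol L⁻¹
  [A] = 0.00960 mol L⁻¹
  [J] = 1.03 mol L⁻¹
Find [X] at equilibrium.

At equilibrium, Kc = [T]·[X]² / ([AB₂]·[A]·[J]) = 5.34e-4.
(0.176)·([X])² / ((0.404)·(0.00960)·(1.03)) = 5.34e-4
[X]² = 1.21e-5 ⇒ [X] = 0.00348 mol L⁻¹

[X] = 0.00348 mol L⁻¹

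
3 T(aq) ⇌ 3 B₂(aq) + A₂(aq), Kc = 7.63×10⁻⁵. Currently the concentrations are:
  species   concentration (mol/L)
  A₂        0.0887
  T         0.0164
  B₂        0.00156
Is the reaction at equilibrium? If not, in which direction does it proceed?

no net change (already at equilibrium)

Qc = [B₂]³·[A₂] / [T]³ = (0.00156)³·(0.0887) / (0.0164)³ = 7.63×10⁻⁵
Qc = 7.63×10⁻⁵ = Kc, so the system is already at equilibrium.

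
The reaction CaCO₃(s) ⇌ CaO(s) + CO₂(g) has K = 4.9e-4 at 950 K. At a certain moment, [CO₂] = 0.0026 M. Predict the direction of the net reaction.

(CaCO₃, CaO are pure solids — omitted from Q.)
Q = [CO₂] = 0.0026
Q = 0.0026 > K = 4.9e-4, so the reverse reaction proceeds.

in the reverse direction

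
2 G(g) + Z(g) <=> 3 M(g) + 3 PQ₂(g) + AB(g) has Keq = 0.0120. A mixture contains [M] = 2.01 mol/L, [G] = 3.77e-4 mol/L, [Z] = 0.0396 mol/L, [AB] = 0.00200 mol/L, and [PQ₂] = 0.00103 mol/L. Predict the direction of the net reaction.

forward (toward products)

Q = [M]³·[PQ₂]³·[AB] / ([G]²·[Z]) = (2.01)³·(0.00103)³·(0.00200) / ((3.77e-4)²·(0.0396)) = 0.00315
Q = 0.00315 < Keq = 0.0120, so the forward reaction proceeds.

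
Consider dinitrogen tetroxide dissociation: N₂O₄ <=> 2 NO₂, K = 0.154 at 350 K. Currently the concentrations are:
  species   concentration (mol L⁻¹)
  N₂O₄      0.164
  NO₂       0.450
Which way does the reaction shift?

reverse (toward reactants)

Q = [NO₂]² / [N₂O₄] = (0.450)² / (0.164) = 1.23
Q = 1.23 > K = 0.154, so the reverse reaction proceeds.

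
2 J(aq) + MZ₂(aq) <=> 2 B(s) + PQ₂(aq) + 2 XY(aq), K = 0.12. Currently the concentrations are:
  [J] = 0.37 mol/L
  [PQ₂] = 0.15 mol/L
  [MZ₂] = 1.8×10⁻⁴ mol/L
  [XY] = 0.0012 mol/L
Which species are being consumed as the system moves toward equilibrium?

J, MZ₂ (reactants)

(B is a pure solid — omitted from Q.)
Q = [PQ₂]·[XY]² / ([J]²·[MZ₂]) = (0.15)·(0.0012)² / ((0.37)²·(1.8×10⁻⁴)) = 0.0088
Q = 0.0088 < K = 0.12: net forward reaction.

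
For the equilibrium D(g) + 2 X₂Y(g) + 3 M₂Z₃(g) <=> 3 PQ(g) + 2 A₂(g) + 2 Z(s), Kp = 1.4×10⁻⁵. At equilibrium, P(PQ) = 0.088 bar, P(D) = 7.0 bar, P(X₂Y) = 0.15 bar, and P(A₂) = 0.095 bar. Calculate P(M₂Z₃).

P(M₂Z₃) = 1.4 bar

(Z is a pure solid — omitted from Kp.)
At equilibrium, Kp = P(PQ)³·P(A₂)² / (P(D)·P(X₂Y)²·P(M₂Z₃)³) = 1.4×10⁻⁵.
(0.088)³·(0.095)² / ((7.0)·(0.15)²·(P(M₂Z₃))³) = 1.4×10⁻⁵
P(M₂Z₃)³ = 2.79 ⇒ P(M₂Z₃) = 1.4 bar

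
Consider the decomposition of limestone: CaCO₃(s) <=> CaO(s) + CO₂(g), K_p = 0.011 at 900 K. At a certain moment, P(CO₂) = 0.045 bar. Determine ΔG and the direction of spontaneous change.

(CaCO₃, CaO are pure solids — omitted from Q_p.)
Q_p = P(CO₂) = 0.0450
ΔG = RT ln(Q_p/K_p) = (8.314 J mol⁻¹ K⁻¹)(900 K) × ln(0.0450/0.011)
   = (7.483 kJ/mol)(1.409) = 10.5 kJ/mol
ΔG > 0, so the forward reaction is non-spontaneous (proceeds in reverse).

ΔG = 10.5 kJ/mol; the forward reaction is non-spontaneous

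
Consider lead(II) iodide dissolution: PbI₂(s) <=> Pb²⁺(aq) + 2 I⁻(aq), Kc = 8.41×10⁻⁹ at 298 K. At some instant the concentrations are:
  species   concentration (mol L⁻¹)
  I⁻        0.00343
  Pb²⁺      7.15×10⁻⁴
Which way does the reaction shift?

(PbI₂ is a pure solid — omitted from Qc.)
Qc = [Pb²⁺]·[I⁻]² = (7.15×10⁻⁴)·(0.00343)² = 8.41×10⁻⁹
Qc = 8.41×10⁻⁹ = Kc, so the system is already at equilibrium.

no net change (already at equilibrium)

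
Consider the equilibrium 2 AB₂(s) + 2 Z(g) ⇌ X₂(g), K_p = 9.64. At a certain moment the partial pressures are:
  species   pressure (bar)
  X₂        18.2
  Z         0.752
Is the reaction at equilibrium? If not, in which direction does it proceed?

reverse (toward reactants)

(AB₂ is a pure solid — omitted from Q_p.)
Q_p = P(X₂) / P(Z)² = (18.2) / (0.752)² = 32.2
Q_p = 32.2 > K_p = 9.64, so the reverse reaction proceeds.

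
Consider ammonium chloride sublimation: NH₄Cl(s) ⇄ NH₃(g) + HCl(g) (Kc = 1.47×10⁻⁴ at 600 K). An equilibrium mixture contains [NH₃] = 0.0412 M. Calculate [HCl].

[HCl] = 0.00357 M

(NH₄Cl is a pure solid — omitted from Kc.)
At equilibrium, Kc = [NH₃]·[HCl] = 1.47×10⁻⁴.
(0.0412)·([HCl]) = 1.47×10⁻⁴
[HCl] = 0.00357 M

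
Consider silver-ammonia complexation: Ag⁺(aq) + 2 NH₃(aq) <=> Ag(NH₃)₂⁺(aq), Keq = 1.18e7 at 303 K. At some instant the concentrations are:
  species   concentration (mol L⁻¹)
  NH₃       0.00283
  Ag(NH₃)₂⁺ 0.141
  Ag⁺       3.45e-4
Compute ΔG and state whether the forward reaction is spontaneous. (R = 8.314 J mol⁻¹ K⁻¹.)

Q = [Ag(NH₃)₂⁺] / ([Ag⁺]·[NH₃]²) = (0.141) / ((3.45e-4)·(0.00283)²) = 5.10e7
ΔG = RT ln(Q/Keq) = (8.314 J mol⁻¹ K⁻¹)(303 K) × ln(5.10e7/1.18e7)
   = (2.519 kJ/mol)(1.464) = 3.69 kJ/mol
ΔG > 0, so the forward reaction is non-spontaneous (proceeds in reverse).

ΔG = 3.69 kJ/mol; the forward reaction is non-spontaneous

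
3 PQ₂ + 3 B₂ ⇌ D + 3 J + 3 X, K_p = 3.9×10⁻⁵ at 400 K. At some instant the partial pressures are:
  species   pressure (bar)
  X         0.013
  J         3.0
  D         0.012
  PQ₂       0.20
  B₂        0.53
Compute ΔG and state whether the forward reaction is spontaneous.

ΔG = 9.08 kJ/mol; the forward reaction is non-spontaneous

Q_p = P(D)·P(J)³·P(X)³ / (P(PQ₂)³·P(B₂)³) = (0.012)·(3.0)³·(0.013)³ / ((0.20)³·(0.53)³) = 5.98×10⁻⁴
ΔG = RT ln(Q_p/K_p) = (8.314 J mol⁻¹ K⁻¹)(400 K) × ln(5.98×10⁻⁴/3.9×10⁻⁵)
   = (3.326 kJ/mol)(2.730) = 9.08 kJ/mol
ΔG > 0, so the forward reaction is non-spontaneous (proceeds in reverse).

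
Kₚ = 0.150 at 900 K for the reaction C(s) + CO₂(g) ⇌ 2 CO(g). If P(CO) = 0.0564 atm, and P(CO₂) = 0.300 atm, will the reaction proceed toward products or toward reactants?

(C is a pure solid — omitted from Qₚ.)
Qₚ = P(CO)² / P(CO₂) = (0.0564)² / (0.300) = 0.0106
Qₚ = 0.0106 < Kₚ = 0.150, so the forward reaction proceeds.

forward (toward products)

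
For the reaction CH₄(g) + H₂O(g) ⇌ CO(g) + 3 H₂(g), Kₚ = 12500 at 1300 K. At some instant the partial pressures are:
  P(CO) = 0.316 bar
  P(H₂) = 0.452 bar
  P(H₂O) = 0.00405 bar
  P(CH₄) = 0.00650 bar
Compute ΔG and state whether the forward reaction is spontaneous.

Qₚ = P(CO)·P(H₂)³ / (P(CH₄)·P(H₂O)) = (0.316)·(0.452)³ / ((0.00650)·(0.00405)) = 1110
ΔG = RT ln(Qₚ/Kₚ) = (8.314 J mol⁻¹ K⁻¹)(1300 K) × ln(1110/12500)
   = (10.81 kJ/mol)(-2.421) = -26.2 kJ/mol
ΔG < 0, so the forward reaction is spontaneous (proceeds forward).

ΔG = -26.2 kJ/mol; the forward reaction is spontaneous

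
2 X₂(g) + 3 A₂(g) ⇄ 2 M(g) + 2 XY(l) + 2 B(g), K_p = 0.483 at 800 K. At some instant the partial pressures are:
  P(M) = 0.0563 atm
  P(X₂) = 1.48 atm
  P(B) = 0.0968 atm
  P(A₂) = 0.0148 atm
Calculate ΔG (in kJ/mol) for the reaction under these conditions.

ΔG = 14.4 kJ/mol

(XY is a pure liquid — omitted from Q_p.)
Q_p = P(M)²·P(B)² / (P(X₂)²·P(A₂)³) = (0.0563)²·(0.0968)² / ((1.48)²·(0.0148)³) = 4.18
ΔG = RT ln(Q_p/K_p) = (8.314 J mol⁻¹ K⁻¹)(800 K) × ln(4.18/0.483)
   = (6.651 kJ/mol)(2.158) = 14.4 kJ/mol
ΔG > 0, so the forward reaction is non-spontaneous (proceeds in reverse).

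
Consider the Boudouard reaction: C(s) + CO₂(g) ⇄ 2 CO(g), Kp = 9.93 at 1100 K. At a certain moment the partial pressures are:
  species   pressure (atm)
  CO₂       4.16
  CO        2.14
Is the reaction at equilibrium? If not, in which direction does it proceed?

forward (toward products)

(C is a pure solid — omitted from Qp.)
Qp = P(CO)² / P(CO₂) = (2.14)² / (4.16) = 1.10
Qp = 1.10 < Kp = 9.93, so the forward reaction proceeds.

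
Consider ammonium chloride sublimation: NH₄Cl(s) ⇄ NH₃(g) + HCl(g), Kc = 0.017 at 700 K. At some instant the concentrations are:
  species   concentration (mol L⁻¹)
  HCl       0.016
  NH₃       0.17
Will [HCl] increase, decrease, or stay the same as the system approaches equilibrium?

(NH₄Cl is a pure solid — omitted from Qc.)
Qc = [NH₃]·[HCl] = (0.17)·(0.016) = 0.0027
Qc = 0.0027 < Kc = 0.017: net forward reaction.
HCl is a product, so it increases.

increase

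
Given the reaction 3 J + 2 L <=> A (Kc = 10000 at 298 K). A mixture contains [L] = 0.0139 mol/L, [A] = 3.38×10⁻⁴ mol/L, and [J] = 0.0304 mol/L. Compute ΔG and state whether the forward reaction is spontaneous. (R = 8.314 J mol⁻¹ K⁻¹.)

ΔG = 4.53 kJ/mol; the forward reaction is non-spontaneous

Qc = [A] / ([J]³·[L]²) = (3.38×10⁻⁴) / ((0.0304)³·(0.0139)²) = 62300
ΔG = RT ln(Qc/Kc) = (8.314 J mol⁻¹ K⁻¹)(298 K) × ln(62300/10000)
   = (2.478 kJ/mol)(1.829) = 4.53 kJ/mol
ΔG > 0, so the forward reaction is non-spontaneous (proceeds in reverse).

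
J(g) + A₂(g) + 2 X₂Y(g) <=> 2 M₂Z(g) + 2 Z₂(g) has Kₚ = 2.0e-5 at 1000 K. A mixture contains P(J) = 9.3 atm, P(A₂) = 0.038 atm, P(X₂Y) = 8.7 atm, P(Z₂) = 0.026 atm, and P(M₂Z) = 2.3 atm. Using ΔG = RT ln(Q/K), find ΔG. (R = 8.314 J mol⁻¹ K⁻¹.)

ΔG = 15.8 kJ/mol

Qₚ = P(M₂Z)²·P(Z₂)² / (P(J)·P(A₂)·P(X₂Y)²) = (2.3)²·(0.026)² / ((9.3)·(0.038)·(8.7)²) = 1.34e-4
ΔG = RT ln(Qₚ/Kₚ) = (8.314 J mol⁻¹ K⁻¹)(1000 K) × ln(1.34e-4/2.0e-5)
   = (8.314 kJ/mol)(1.902) = 15.8 kJ/mol
ΔG > 0, so the forward reaction is non-spontaneous (proceeds in reverse).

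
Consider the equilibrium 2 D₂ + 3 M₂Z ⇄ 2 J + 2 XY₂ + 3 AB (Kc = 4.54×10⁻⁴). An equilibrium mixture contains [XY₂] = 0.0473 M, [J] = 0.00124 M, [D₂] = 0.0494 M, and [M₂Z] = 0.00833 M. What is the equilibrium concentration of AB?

At equilibrium, Kc = [J]²·[XY₂]²·[AB]³ / ([D₂]²·[M₂Z]³) = 4.54×10⁻⁴.
(0.00124)²·(0.0473)²·([AB])³ / ((0.0494)²·(0.00833)³) = 4.54×10⁻⁴
[AB]³ = 1.86×10⁻⁴ ⇒ [AB] = 0.0571 M

[AB] = 0.0571 M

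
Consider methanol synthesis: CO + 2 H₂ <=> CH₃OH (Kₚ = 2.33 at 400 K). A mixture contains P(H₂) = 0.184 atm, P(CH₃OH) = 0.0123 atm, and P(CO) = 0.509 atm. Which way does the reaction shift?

to the right

Qₚ = P(CH₃OH) / (P(CO)·P(H₂)²) = (0.0123) / ((0.509)·(0.184)²) = 0.714
Qₚ = 0.714 < Kₚ = 2.33, so the forward reaction proceeds.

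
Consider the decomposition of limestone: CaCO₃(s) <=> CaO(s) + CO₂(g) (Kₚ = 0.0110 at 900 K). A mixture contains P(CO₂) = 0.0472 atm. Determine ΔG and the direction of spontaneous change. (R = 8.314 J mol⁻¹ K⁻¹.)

(CaCO₃, CaO are pure solids — omitted from Qₚ.)
Qₚ = P(CO₂) = 0.0472
ΔG = RT ln(Qₚ/Kₚ) = (8.314 J mol⁻¹ K⁻¹)(900 K) × ln(0.0472/0.0110)
   = (7.483 kJ/mol)(1.456) = 10.9 kJ/mol
ΔG > 0, so the forward reaction is non-spontaneous (proceeds in reverse).

ΔG = 10.9 kJ/mol; the forward reaction is non-spontaneous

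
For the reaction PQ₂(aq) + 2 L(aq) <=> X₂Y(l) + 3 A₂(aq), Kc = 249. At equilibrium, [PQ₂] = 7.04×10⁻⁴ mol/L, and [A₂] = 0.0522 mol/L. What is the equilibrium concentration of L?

[L] = 0.0285 mol/L

(X₂Y is a pure liquid — omitted from Kc.)
At equilibrium, Kc = [A₂]³ / ([PQ₂]·[L]²) = 249.
(0.0522)³ / ((7.04×10⁻⁴)·([L])²) = 249
[L]² = 8.11×10⁻⁴ ⇒ [L] = 0.0285 mol/L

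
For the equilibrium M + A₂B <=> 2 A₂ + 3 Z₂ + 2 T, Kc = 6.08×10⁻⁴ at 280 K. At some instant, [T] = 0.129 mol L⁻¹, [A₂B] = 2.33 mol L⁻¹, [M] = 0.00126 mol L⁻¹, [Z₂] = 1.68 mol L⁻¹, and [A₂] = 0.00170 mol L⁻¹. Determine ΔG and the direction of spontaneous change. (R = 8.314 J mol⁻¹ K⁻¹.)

Qc = [A₂]²·[Z₂]³·[T]² / ([M]·[A₂B]) = (0.00170)²·(1.68)³·(0.129)² / ((0.00126)·(2.33)) = 7.77×10⁻⁵
ΔG = RT ln(Qc/Kc) = (8.314 J mol⁻¹ K⁻¹)(280 K) × ln(7.77×10⁻⁵/6.08×10⁻⁴)
   = (2.328 kJ/mol)(-2.057) = -4.79 kJ/mol
ΔG < 0, so the forward reaction is spontaneous (proceeds forward).

ΔG = -4.79 kJ/mol; the forward reaction is spontaneous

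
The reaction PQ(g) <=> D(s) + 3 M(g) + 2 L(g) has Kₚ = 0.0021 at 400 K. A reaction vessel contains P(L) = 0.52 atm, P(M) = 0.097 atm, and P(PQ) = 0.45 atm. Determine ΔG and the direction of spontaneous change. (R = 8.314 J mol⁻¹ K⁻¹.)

(D is a pure solid — omitted from Qₚ.)
Qₚ = P(M)³·P(L)² / P(PQ) = (0.097)³·(0.52)² / (0.45) = 5.48×10⁻⁴
ΔG = RT ln(Qₚ/Kₚ) = (8.314 J mol⁻¹ K⁻¹)(400 K) × ln(5.48×10⁻⁴/0.0021)
   = (3.326 kJ/mol)(-1.343) = -4.47 kJ/mol
ΔG < 0, so the forward reaction is spontaneous (proceeds forward).

ΔG = -4.47 kJ/mol; the forward reaction is spontaneous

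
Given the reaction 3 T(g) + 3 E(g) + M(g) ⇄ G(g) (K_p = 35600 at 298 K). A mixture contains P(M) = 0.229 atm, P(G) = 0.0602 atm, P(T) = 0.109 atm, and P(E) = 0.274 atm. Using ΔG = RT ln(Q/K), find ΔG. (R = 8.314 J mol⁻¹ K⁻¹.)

ΔG = -3.18 kJ/mol

Q_p = P(G) / (P(T)³·P(E)³·P(M)) = (0.0602) / ((0.109)³·(0.274)³·(0.229)) = 9870
ΔG = RT ln(Q_p/K_p) = (8.314 J mol⁻¹ K⁻¹)(298 K) × ln(9870/35600)
   = (2.478 kJ/mol)(-1.283) = -3.18 kJ/mol
ΔG < 0, so the forward reaction is spontaneous (proceeds forward).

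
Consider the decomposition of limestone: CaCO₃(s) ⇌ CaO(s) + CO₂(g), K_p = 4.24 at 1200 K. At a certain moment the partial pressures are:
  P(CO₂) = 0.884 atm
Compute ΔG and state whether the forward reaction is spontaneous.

(CaCO₃, CaO are pure solids — omitted from Q_p.)
Q_p = P(CO₂) = 0.884
ΔG = RT ln(Q_p/K_p) = (8.314 J mol⁻¹ K⁻¹)(1200 K) × ln(0.884/4.24)
   = (9.977 kJ/mol)(-1.568) = -15.6 kJ/mol
ΔG < 0, so the forward reaction is spontaneous (proceeds forward).

ΔG = -15.6 kJ/mol; the forward reaction is spontaneous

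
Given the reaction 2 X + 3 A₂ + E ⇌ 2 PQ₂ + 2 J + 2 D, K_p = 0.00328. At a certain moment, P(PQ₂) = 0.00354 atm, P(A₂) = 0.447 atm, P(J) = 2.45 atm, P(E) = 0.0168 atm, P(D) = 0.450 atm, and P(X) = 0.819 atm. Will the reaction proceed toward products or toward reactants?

Q_p = P(PQ₂)²·P(J)²·P(D)² / (P(X)²·P(A₂)³·P(E)) = (0.00354)²·(2.45)²·(0.450)² / ((0.819)²·(0.447)³·(0.0168)) = 0.0151
Q_p = 0.0151 > K_p = 0.00328, so the reverse reaction proceeds.

to the left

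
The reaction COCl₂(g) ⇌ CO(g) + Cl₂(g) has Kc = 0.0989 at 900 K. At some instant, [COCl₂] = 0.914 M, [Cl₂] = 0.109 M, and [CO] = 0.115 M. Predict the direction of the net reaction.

toward products

Qc = [CO]·[Cl₂] / [COCl₂] = (0.115)·(0.109) / (0.914) = 0.0137
Qc = 0.0137 < Kc = 0.0989, so the forward reaction proceeds.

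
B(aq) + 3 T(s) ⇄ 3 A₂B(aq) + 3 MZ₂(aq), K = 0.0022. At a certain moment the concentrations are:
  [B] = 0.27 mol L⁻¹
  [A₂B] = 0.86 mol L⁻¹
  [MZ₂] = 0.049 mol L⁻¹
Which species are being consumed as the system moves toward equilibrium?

(T is a pure solid — omitted from Q.)
Q = [A₂B]³·[MZ₂]³ / [B] = (0.86)³·(0.049)³ / (0.27) = 2.8×10⁻⁴
Q = 2.8×10⁻⁴ < K = 0.0022: net forward reaction.

B, T (reactants)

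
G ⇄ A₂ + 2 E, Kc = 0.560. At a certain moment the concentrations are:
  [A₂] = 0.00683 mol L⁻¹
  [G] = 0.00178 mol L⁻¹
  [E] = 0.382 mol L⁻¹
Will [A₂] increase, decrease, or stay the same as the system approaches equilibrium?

stay the same

Qc = [A₂]·[E]² / [G] = (0.00683)·(0.382)² / (0.00178) = 0.560
Qc = 0.560 = Kc; the system is at equilibrium.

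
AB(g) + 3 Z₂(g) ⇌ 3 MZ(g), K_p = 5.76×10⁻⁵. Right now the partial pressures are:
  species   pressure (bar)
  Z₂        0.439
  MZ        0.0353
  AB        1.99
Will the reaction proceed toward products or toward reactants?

to the left

Q_p = P(MZ)³ / (P(AB)·P(Z₂)³) = (0.0353)³ / ((1.99)·(0.439)³) = 2.61×10⁻⁴
Q_p = 2.61×10⁻⁴ > K_p = 5.76×10⁻⁵, so the reverse reaction proceeds.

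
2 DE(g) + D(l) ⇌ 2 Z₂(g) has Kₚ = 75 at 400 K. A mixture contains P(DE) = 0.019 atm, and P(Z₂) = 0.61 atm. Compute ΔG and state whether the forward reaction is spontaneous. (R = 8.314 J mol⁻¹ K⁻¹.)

ΔG = 8.71 kJ/mol; the forward reaction is non-spontaneous

(D is a pure liquid — omitted from Qₚ.)
Qₚ = P(Z₂)² / P(DE)² = (0.61)² / (0.019)² = 1030
ΔG = RT ln(Qₚ/Kₚ) = (8.314 J mol⁻¹ K⁻¹)(400 K) × ln(1030/75)
   = (3.326 kJ/mol)(2.620) = 8.71 kJ/mol
ΔG > 0, so the forward reaction is non-spontaneous (proceeds in reverse).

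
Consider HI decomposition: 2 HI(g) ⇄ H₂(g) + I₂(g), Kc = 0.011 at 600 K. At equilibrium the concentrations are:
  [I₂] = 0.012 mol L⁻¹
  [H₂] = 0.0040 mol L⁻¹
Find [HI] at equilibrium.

[HI] = 0.066 mol L⁻¹

At equilibrium, Kc = [H₂]·[I₂] / [HI]² = 0.011.
(0.0040)·(0.012) / ([HI])² = 0.011
[HI]² = 0.00436 ⇒ [HI] = 0.066 mol L⁻¹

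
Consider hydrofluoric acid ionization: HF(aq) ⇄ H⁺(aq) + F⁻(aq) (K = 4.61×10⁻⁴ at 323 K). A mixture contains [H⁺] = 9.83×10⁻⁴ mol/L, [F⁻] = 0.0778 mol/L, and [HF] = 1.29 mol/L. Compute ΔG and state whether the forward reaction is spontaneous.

Q = [H⁺]·[F⁻] / [HF] = (9.83×10⁻⁴)·(0.0778) / (1.29) = 5.93×10⁻⁵
ΔG = RT ln(Q/K) = (8.314 J mol⁻¹ K⁻¹)(323 K) × ln(5.93×10⁻⁵/4.61×10⁻⁴)
   = (2.685 kJ/mol)(-2.051) = -5.51 kJ/mol
ΔG < 0, so the forward reaction is spontaneous (proceeds forward).

ΔG = -5.51 kJ/mol; the forward reaction is spontaneous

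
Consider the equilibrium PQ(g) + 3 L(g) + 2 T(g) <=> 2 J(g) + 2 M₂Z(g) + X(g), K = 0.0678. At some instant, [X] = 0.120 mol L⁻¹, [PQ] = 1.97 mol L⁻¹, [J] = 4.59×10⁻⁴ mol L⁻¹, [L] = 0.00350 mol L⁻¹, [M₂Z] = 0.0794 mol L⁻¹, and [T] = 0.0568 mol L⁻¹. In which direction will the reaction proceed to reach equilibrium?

Q = [J]²·[M₂Z]²·[X] / ([PQ]·[L]³·[T]²) = (4.59×10⁻⁴)²·(0.0794)²·(0.120) / ((1.97)·(0.00350)³·(0.0568)²) = 0.585
Q = 0.585 > K = 0.0678, so the reverse reaction proceeds.

to the left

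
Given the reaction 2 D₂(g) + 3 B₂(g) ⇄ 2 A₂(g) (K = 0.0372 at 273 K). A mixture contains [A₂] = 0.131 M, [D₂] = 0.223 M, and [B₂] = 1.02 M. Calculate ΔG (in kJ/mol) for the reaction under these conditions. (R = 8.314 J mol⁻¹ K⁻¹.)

ΔG = 4.92 kJ/mol

Q = [A₂]² / ([D₂]²·[B₂]³) = (0.131)² / ((0.223)²·(1.02)³) = 0.325
ΔG = RT ln(Q/K) = (8.314 J mol⁻¹ K⁻¹)(273 K) × ln(0.325/0.0372)
   = (2.270 kJ/mol)(2.168) = 4.92 kJ/mol
ΔG > 0, so the forward reaction is non-spontaneous (proceeds in reverse).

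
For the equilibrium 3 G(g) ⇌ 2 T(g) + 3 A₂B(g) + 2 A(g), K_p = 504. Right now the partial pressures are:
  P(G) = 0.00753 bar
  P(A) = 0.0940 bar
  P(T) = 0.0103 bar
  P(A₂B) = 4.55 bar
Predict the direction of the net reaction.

forward (toward products)

Q_p = P(T)²·P(A₂B)³·P(A)² / P(G)³ = (0.0103)²·(4.55)³·(0.0940)² / (0.00753)³ = 207
Q_p = 207 < K_p = 504, so the forward reaction proceeds.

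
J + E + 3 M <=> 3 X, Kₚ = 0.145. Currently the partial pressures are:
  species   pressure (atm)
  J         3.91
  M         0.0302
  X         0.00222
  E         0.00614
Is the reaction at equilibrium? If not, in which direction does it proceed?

Qₚ = P(X)³ / (P(J)·P(E)·P(M)³) = (0.00222)³ / ((3.91)·(0.00614)·(0.0302)³) = 0.0165
Qₚ = 0.0165 < Kₚ = 0.145, so the forward reaction proceeds.

to the right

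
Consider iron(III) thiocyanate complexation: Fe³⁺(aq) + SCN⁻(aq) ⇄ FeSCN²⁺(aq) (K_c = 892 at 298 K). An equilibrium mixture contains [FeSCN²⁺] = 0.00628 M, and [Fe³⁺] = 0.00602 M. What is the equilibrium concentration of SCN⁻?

[SCN⁻] = 0.00117 M

At equilibrium, K_c = [FeSCN²⁺] / ([Fe³⁺]·[SCN⁻]) = 892.
(0.00628) / ((0.00602)·([SCN⁻])) = 892
[SCN⁻] = 0.00117 M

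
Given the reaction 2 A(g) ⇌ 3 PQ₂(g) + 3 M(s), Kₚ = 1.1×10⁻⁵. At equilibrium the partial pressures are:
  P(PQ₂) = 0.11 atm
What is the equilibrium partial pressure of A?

(M is a pure solid — omitted from Kₚ.)
At equilibrium, Kₚ = P(PQ₂)³ / P(A)² = 1.1×10⁻⁵.
(0.11)³ / (P(A))² = 1.1×10⁻⁵
P(A)² = 121 ⇒ P(A) = 11 atm

P(A) = 11 atm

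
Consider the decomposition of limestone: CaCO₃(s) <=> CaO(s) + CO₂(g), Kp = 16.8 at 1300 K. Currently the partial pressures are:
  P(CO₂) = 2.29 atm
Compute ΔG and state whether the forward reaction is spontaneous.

ΔG = -21.5 kJ/mol; the forward reaction is spontaneous

(CaCO₃, CaO are pure solids — omitted from Qp.)
Qp = P(CO₂) = 2.29
ΔG = RT ln(Qp/Kp) = (8.314 J mol⁻¹ K⁻¹)(1300 K) × ln(2.29/16.8)
   = (10.81 kJ/mol)(-1.993) = -21.5 kJ/mol
ΔG < 0, so the forward reaction is spontaneous (proceeds forward).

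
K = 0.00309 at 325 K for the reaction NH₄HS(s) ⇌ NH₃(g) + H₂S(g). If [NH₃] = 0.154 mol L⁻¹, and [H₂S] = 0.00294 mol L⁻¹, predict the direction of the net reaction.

(NH₄HS is a pure solid — omitted from Q.)
Q = [NH₃]·[H₂S] = (0.154)·(0.00294) = 4.53×10⁻⁴
Q = 4.53×10⁻⁴ < K = 0.00309, so the forward reaction proceeds.

toward products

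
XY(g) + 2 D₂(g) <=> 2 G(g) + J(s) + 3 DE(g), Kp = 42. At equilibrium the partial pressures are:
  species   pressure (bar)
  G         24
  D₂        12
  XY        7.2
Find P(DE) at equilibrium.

(J is a pure solid — omitted from Kp.)
At equilibrium, Kp = P(G)²·P(DE)³ / (P(XY)·P(D₂)²) = 42.
(24)²·(P(DE))³ / ((7.2)·(12)²) = 42
P(DE)³ = 75.6 ⇒ P(DE) = 4.2 bar

P(DE) = 4.2 bar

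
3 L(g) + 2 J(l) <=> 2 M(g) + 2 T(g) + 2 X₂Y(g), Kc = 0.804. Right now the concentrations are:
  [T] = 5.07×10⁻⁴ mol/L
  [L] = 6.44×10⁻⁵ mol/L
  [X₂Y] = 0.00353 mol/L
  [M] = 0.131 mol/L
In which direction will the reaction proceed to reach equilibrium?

toward products

(J is a pure liquid — omitted from Qc.)
Qc = [M]²·[T]²·[X₂Y]² / [L]³ = (0.131)²·(5.07×10⁻⁴)²·(0.00353)² / (6.44×10⁻⁵)³ = 0.206
Qc = 0.206 < Kc = 0.804, so the forward reaction proceeds.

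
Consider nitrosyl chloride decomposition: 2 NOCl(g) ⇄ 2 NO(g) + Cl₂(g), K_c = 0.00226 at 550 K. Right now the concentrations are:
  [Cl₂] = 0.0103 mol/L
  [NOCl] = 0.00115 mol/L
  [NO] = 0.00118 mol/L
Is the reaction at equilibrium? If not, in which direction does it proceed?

to the left

Q_c = [NO]²·[Cl₂] / [NOCl]² = (0.00118)²·(0.0103) / (0.00115)² = 0.0108
Q_c = 0.0108 > K_c = 0.00226, so the reverse reaction proceeds.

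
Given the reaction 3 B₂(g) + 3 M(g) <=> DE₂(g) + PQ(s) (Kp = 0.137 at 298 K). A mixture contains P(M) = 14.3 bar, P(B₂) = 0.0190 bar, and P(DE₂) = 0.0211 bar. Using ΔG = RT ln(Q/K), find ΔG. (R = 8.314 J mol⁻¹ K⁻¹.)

(PQ is a pure solid — omitted from Qp.)
Qp = P(DE₂) / (P(B₂)³·P(M)³) = (0.0211) / ((0.0190)³·(14.3)³) = 1.05
ΔG = RT ln(Qp/Kp) = (8.314 J mol⁻¹ K⁻¹)(298 K) × ln(1.05/0.137)
   = (2.478 kJ/mol)(2.037) = 5.05 kJ/mol
ΔG > 0, so the forward reaction is non-spontaneous (proceeds in reverse).

ΔG = 5.05 kJ/mol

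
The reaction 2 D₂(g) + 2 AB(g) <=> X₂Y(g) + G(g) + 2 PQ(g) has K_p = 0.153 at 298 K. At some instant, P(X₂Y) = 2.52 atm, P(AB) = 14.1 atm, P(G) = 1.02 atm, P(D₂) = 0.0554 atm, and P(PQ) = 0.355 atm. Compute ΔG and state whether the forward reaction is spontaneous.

ΔG = 3.08 kJ/mol; the forward reaction is non-spontaneous

Q_p = P(X₂Y)·P(G)·P(PQ)² / (P(D₂)²·P(AB)²) = (2.52)·(1.02)·(0.355)² / ((0.0554)²·(14.1)²) = 0.531
ΔG = RT ln(Q_p/K_p) = (8.314 J mol⁻¹ K⁻¹)(298 K) × ln(0.531/0.153)
   = (2.478 kJ/mol)(1.244) = 3.08 kJ/mol
ΔG > 0, so the forward reaction is non-spontaneous (proceeds in reverse).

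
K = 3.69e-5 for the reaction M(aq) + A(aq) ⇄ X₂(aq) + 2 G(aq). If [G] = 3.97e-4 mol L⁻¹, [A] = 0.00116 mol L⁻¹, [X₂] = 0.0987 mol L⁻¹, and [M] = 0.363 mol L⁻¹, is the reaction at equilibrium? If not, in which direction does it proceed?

no net change (already at equilibrium)

Q = [X₂]·[G]² / ([M]·[A]) = (0.0987)·(3.97e-4)² / ((0.363)·(0.00116)) = 3.69e-5
Q = 3.69e-5 = K, so the system is already at equilibrium.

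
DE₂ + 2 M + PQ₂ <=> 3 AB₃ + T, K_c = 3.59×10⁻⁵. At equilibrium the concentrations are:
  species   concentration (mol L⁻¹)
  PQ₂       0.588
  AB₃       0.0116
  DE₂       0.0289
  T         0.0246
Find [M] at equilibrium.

[M] = 0.251 mol L⁻¹

At equilibrium, K_c = [AB₃]³·[T] / ([DE₂]·[M]²·[PQ₂]) = 3.59×10⁻⁵.
(0.0116)³·(0.0246) / ((0.0289)·([M])²·(0.588)) = 3.59×10⁻⁵
[M]² = 0.0629 ⇒ [M] = 0.251 mol L⁻¹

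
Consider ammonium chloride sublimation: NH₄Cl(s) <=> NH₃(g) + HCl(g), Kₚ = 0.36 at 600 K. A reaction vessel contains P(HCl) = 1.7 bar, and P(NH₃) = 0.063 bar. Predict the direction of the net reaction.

(NH₄Cl is a pure solid — omitted from Qₚ.)
Qₚ = P(NH₃)·P(HCl) = (0.063)·(1.7) = 0.11
Qₚ = 0.11 < Kₚ = 0.36, so the forward reaction proceeds.

to the right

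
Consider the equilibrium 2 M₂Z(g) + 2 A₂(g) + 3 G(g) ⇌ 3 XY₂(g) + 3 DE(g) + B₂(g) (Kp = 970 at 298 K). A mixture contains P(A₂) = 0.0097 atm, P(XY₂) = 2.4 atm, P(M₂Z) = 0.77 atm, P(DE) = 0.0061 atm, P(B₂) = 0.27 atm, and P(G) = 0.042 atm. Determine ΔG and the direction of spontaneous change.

ΔG = -3.85 kJ/mol; the forward reaction is spontaneous

Qp = P(XY₂)³·P(DE)³·P(B₂) / (P(M₂Z)²·P(A₂)²·P(G)³) = (2.4)³·(0.0061)³·(0.27) / ((0.77)²·(0.0097)²·(0.042)³) = 205
ΔG = RT ln(Qp/Kp) = (8.314 J mol⁻¹ K⁻¹)(298 K) × ln(205/970)
   = (2.478 kJ/mol)(-1.554) = -3.85 kJ/mol
ΔG < 0, so the forward reaction is spontaneous (proceeds forward).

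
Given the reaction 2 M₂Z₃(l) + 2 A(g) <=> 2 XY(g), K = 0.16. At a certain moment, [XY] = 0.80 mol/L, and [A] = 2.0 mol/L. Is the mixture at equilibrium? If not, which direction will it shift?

(M₂Z₃ is a pure liquid — omitted from Q.)
Q = [XY]² / [A]² = (0.80)² / (2.0)² = 0.16
Q = 0.16 = K; the system is at equilibrium.

yes, at equilibrium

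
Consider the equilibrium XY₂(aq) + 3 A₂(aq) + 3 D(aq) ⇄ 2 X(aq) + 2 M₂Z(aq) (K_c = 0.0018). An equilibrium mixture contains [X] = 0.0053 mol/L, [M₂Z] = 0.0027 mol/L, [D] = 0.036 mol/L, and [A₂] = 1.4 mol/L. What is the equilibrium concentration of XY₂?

At equilibrium, K_c = [X]²·[M₂Z]² / ([XY₂]·[A₂]³·[D]³) = 0.0018.
(0.0053)²·(0.0027)² / (([XY₂])·(1.4)³·(0.036)³) = 0.0018
[XY₂] = 8.89×10⁻⁴ = 8.9×10⁻⁴ mol/L

[XY₂] = 8.9×10⁻⁴ mol/L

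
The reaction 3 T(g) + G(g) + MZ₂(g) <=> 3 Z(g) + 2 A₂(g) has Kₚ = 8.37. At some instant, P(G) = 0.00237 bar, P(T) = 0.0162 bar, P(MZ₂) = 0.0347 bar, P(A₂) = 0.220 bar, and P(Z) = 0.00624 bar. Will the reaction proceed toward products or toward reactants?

to the left

Qₚ = P(Z)³·P(A₂)² / (P(T)³·P(G)·P(MZ₂)) = (0.00624)³·(0.220)² / ((0.0162)³·(0.00237)·(0.0347)) = 33.6
Qₚ = 33.6 > Kₚ = 8.37, so the reverse reaction proceeds.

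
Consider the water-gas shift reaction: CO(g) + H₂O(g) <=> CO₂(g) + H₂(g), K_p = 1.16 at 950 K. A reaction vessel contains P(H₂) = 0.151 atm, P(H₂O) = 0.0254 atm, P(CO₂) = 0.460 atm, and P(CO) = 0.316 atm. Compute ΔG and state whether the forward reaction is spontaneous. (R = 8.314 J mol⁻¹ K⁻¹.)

ΔG = 15.9 kJ/mol; the forward reaction is non-spontaneous

Q_p = P(CO₂)·P(H₂) / (P(CO)·P(H₂O)) = (0.460)·(0.151) / ((0.316)·(0.0254)) = 8.65
ΔG = RT ln(Q_p/K_p) = (8.314 J mol⁻¹ K⁻¹)(950 K) × ln(8.65/1.16)
   = (7.898 kJ/mol)(2.009) = 15.9 kJ/mol
ΔG > 0, so the forward reaction is non-spontaneous (proceeds in reverse).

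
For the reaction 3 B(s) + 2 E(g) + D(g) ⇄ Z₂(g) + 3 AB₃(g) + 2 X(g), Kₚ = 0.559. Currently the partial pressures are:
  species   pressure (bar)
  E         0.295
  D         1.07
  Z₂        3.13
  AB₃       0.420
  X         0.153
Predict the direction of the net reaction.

forward (toward products)

(B is a pure solid — omitted from Qₚ.)
Qₚ = P(Z₂)·P(AB₃)³·P(X)² / (P(E)²·P(D)) = (3.13)·(0.420)³·(0.153)² / ((0.295)²·(1.07)) = 0.0583
Qₚ = 0.0583 < Kₚ = 0.559, so the forward reaction proceeds.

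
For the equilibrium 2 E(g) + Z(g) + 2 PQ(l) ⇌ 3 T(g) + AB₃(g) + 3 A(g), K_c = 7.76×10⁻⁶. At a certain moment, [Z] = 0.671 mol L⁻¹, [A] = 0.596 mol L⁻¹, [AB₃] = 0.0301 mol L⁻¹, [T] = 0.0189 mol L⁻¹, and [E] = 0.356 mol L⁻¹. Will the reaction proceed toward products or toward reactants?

forward (toward products)

(PQ is a pure liquid — omitted from Q_c.)
Q_c = [T]³·[AB₃]·[A]³ / ([E]²·[Z]) = (0.0189)³·(0.0301)·(0.596)³ / ((0.356)²·(0.671)) = 5.06×10⁻⁷
Q_c = 5.06×10⁻⁷ < K_c = 7.76×10⁻⁶, so the forward reaction proceeds.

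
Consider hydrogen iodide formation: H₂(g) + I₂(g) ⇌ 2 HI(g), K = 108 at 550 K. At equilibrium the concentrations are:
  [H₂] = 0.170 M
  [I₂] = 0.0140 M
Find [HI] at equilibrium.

At equilibrium, K = [HI]² / ([H₂]·[I₂]) = 108.
([HI])² / ((0.170)·(0.0140)) = 108
[HI]² = 0.257 ⇒ [HI] = 0.507 M

[HI] = 0.507 M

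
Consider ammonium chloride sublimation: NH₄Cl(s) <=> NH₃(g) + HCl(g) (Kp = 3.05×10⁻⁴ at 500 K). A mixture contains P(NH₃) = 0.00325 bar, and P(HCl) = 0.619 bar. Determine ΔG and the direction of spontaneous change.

(NH₄Cl is a pure solid — omitted from Qp.)
Qp = P(NH₃)·P(HCl) = (0.00325)·(0.619) = 0.00201
ΔG = RT ln(Qp/Kp) = (8.314 J mol⁻¹ K⁻¹)(500 K) × ln(0.00201/3.05×10⁻⁴)
   = (4.157 kJ/mol)(1.886) = 7.84 kJ/mol
ΔG > 0, so the forward reaction is non-spontaneous (proceeds in reverse).

ΔG = 7.84 kJ/mol; the forward reaction is non-spontaneous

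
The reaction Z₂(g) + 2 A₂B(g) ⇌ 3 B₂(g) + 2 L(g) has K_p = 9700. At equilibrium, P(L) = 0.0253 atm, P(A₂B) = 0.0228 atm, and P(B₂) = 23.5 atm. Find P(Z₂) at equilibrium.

At equilibrium, K_p = P(B₂)³·P(L)² / (P(Z₂)·P(A₂B)²) = 9700.
(23.5)³·(0.0253)² / ((P(Z₂))·(0.0228)²) = 9700
P(Z₂) = 1.65 atm

P(Z₂) = 1.65 atm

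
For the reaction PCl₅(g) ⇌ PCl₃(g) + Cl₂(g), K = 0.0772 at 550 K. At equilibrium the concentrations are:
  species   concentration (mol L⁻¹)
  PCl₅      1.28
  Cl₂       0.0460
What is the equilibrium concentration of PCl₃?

At equilibrium, K = [PCl₃]·[Cl₂] / [PCl₅] = 0.0772.
([PCl₃])·(0.0460) / (1.28) = 0.0772
[PCl₃] = 2.15 mol L⁻¹

[PCl₃] = 2.15 mol L⁻¹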